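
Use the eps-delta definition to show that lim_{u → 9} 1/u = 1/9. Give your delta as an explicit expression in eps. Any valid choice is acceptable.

Fix eps > 0. We seek delta > 0 such that 0 < |u − 9| < delta implies |1/u − (1/9)| < eps.
|1/u − (1/9)| = |9 − u|/(9·|u|) = |u − 9|/(9|u|).
Require delta ≤ 9/2 so that |u| > 9 − 9/2 = 9/2, hence 9|u| > 81/2.
Then |1/u − (1/9)| < |u − 9|/(81/2), which is < eps when |u − 9| < (81/2)eps.
Take delta = min(9/2, (81/2)eps). Then 0 < |u − 9| < delta gives both |u − 9| < 9/2 and |u − 9| < (81/2)eps, so |1/u − (1/9)| < eps.

delta = min(9/2, (81/2)eps)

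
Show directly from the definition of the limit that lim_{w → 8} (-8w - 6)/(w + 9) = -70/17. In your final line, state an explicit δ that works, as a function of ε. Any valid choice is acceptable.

δ = min(17/2, (289/132)ε)

Let ε > 0 be given. We want δ > 0 with 0 < |w − 8| < δ ⇒ |(-8w - 6)/(w + 9) + 70/17| < ε.
Combining over a common denominator, (-8w - 6)/(w + 9) + 70/17 = [(-8w - 6)·17 − (-70)·(w + 9)] / [17·(w + 9)] = -66(w − 8) / (17(w + 9)).
So |(-8w - 6)/(w + 9) + 70/17| = 66|w − 8| / (17·|w + 9|).
Require δ ≤ 17/2, so |w + 9| ≥ |17| − |w − 8| > 17 − 17/2 = 17/2.
Hence |(-8w - 6)/(w + 9) + 70/17| < 66|w − 8|/(17·(17/2)) = (132/289)|w − 8|, which is < ε once |w − 8| < (289/132)ε.
Take δ = min(17/2, (289/132)ε). Then 0 < |w − 8| < δ forces both bounds, so |(-8w - 6)/(w + 9) + 70/17| < ε.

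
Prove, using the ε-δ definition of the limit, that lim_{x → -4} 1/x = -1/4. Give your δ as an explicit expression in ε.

Suppose ε > 0. We seek δ > 0 such that 0 < |x + 4| < δ implies |1/x + 1/4| < ε.
|1/x + 1/4| = |-4 − x|/(4·|x|) = |x + 4|/(4|x|).
Restrict δ ≤ 2. Then |x + 4| < 2 gives |x| > 2, so 4|x| > 8.
Then |1/x + 1/4| < |x + 4|/8, which is < ε when |x + 4| < 8ε.
Take δ = min(2, 8ε). Then 0 < |x + 4| < δ gives both |x + 4| < 2 and |x + 4| < 8ε, so |1/x + 1/4| < ε.

δ = min(2, 8ε)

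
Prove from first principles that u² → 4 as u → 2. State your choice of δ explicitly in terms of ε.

Fix ε > 0. We seek δ > 0 with 0 < |u − 2| < δ ⇒ |u² − 4| < ε.
Factor: u² − 4 = (u − 2)(u + 2), so |u² − 4| = |u − 2|·|u + 2|.
Impose δ ≤ 1 so that |u| < 3; then |u + 2| ≤ 5.
Hence |u² − 4| ≤ 5|u − 2|, which is < ε once |u − 2| < ε/5.
Take δ = min(1, ε/5). If 0 < |u − 2| < δ then both bounds hold and |u² − 4| ≤ 5|u − 2| < 5·(ε/5) = ε.

δ = min(1, ε/5)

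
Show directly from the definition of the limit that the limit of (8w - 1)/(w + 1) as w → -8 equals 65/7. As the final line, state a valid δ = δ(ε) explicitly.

Let ε > 0. We want δ > 0 with 0 < |w + 8| < δ ⇒ |(8w - 1)/(w + 1) − (65/7)| < ε.
Combining over a common denominator, (8w - 1)/(w + 1) − (65/7) = [(8w - 1)·(-7) − (-65)·(w + 1)] / [(-7)·(w + 1)] = 9(w + 8) / ((-7)(w + 1)).
So |(8w - 1)/(w + 1) − (65/7)| = 9|w + 8| / (7·|w + 1|).
Restrict δ ≤ 7/2. Then |w + 8| < 7/2 gives |w + 1| = |(w + 8) + (-7)| ≥ 7 − 7/2 = 7/2.
Hence |(8w - 1)/(w + 1) − (65/7)| < 9|w + 8|/(7·(7/2)) = (18/49)|w + 8|, which is < ε once |w + 8| < (49/18)ε.
Take δ = min(7/2, (49/18)ε). Then 0 < |w + 8| < δ forces both bounds, so |(8w - 1)/(w + 1) − (65/7)| < ε.

δ = min(7/2, (49/18)ε)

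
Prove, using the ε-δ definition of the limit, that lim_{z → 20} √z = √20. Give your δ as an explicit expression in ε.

Fix ε > 0. We want δ > 0 such that 0 < |z − 20| < δ implies |√z − √20| < ε.
Multiplying by the conjugate, |√z − √20| = |z − 20|/(√z + √20).
Restrict δ ≤ 20 so that |z − 20| < 20 forces z > 0, and then √z + √20 > √20.
Hence |√z − √20| < |z − 20|/√20, which is < ε once |z − 20| < √20·ε.
Take δ = min(20, √20·ε). If 0 < |z − 20| < δ then z > 0 and |√z − √20| < |z − 20|/√20 < ε.

δ = min(20, √20·ε)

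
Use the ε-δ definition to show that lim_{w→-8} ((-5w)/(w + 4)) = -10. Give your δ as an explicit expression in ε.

δ = min(2, (2/5)ε)

Fix ε > 0. We want δ > 0 with 0 < |w + 8| < δ ⇒ |(-5w)/(w + 4) + 10| < ε.
Combining over a common denominator, (-5w)/(w + 4) + 10 = [(-5w)·(-4) − 40·(w + 4)] / [(-4)·(w + 4)] = -20(w + 8) / ((-4)(w + 4)).
So |(-5w)/(w + 4) + 10| = 20|w + 8| / (4·|w + 4|).
Restrict δ ≤ 2. Then |w + 8| < 2 gives |w + 4| = |(w + 8) + (-4)| ≥ 4 − 2 = 2.
Hence |(-5w)/(w + 4) + 10| < 20|w + 8|/(4·2) = (5/2)|w + 8|, which is < ε once |w + 8| < (2/5)ε.
Take δ = min(2, (2/5)ε). Then 0 < |w + 8| < δ forces both bounds, so |(-5w)/(w + 4) + 10| < ε.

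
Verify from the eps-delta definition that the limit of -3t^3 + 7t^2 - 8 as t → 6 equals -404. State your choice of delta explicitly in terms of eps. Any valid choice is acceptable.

Let eps > 0. We want delta > 0 such that 0 < |t − 6| < delta implies |(-3t^3 + 7t^2 - 8) + 404| < eps.
(-3t^3 + 7t^2 - 8) + 404 = -3t^3 + 7t^2 + 396 = (t − 6)(-3t^2 - 11t - 66).
So |(-3t^3 + 7t^2 - 8) + 404| = |t − 6|·|-3t^2 - 11t - 66|.
Require delta ≤ 1. Then |t − 6| < 1 gives |t| < 7, and by the triangle inequality |-3t^2 - 11t - 66| ≤ 3·7^2 + 11·7 + 66 = 290.
Hence |(-3t^3 + 7t^2 - 8) + 404| ≤ 290|t − 6| < eps provided |t − 6| < eps/290.
Take delta = min(1, eps/290). Then 0 < |t − 6| < delta gives both |t − 6| < 1 and |t − 6| < eps/290, so |(-3t^3 + 7t^2 - 8) + 404| < eps.

delta = min(1, eps/290)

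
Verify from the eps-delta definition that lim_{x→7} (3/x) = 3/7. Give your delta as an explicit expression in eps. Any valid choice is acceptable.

delta = min(7/2, (49/6)eps)

Let eps > 0 be given. We seek delta > 0 such that 0 < |x − 7| < delta implies |3/x − (3/7)| < eps.
|3/x − (3/7)| = 3·|7 − x|/(7·|x|) = 3|x − 7|/(7|x|).
Require delta ≤ 7/2 so that |x| > 7 − 7/2 = 7/2, hence 7|x| > 49/2.
Then |3/x − (3/7)| < 3|x − 7|/(49/2), which is < eps when |x − 7| < (49/6)eps.
Take delta = min(7/2, (49/6)eps). Then 0 < |x − 7| < delta gives both |x − 7| < 7/2 and |x − 7| < (49/6)eps, so |3/x − (3/7)| < eps.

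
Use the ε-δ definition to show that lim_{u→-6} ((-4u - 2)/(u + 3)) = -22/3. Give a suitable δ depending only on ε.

δ = min(3/2, (9/20)ε)

Suppose ε > 0. We want δ > 0 with 0 < |u + 6| < δ ⇒ |(-4u - 2)/(u + 3) + 22/3| < ε.
Combining over a common denominator, (-4u - 2)/(u + 3) + 22/3 = [(-4u - 2)·(-3) − 22·(u + 3)] / [(-3)·(u + 3)] = -10(u + 6) / ((-3)(u + 3)).
So |(-4u - 2)/(u + 3) + 22/3| = 10|u + 6| / (3·|u + 3|).
Require δ ≤ 3/2, so |u + 3| ≥ |-3| − |u + 6| > 3 − 3/2 = 3/2.
Hence |(-4u - 2)/(u + 3) + 22/3| < 10|u + 6|/(3·(3/2)) = (20/9)|u + 6|, which is < ε once |u + 6| < (9/20)ε.
Take δ = min(3/2, (9/20)ε). Then 0 < |u + 6| < δ forces both bounds, so |(-4u - 2)/(u + 3) + 22/3| < ε.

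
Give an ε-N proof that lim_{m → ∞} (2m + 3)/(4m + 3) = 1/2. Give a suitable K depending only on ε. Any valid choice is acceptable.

Suppose ε > 0. For m ≥ 1, |(2m + 3)/(4m + 3) − (1/2)| = |6|/(4(4m + 3)) = 6/(4(4m + 3)).
Since 4m + 3 ≥ 4m for m ≥ 1, this is ≤ 6/(4·4m) = (3/8)/m.
So |(2m + 3)/(4m + 3) − (1/2)| < ε whenever m > (3/8)/ε.
Take K = (3/8)/ε. If m > K then |(2m + 3)/(4m + 3) − (1/2)| ≤ (3/8)/m < ε.

K = (3/8)/ε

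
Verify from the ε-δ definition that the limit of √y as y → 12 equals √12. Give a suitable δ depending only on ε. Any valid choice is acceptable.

δ = min(12, √12·ε)

Fix ε > 0. We want δ > 0 such that 0 < |y − 12| < δ implies |√y − √12| < ε.
Multiplying by the conjugate, |√y − √12| = |y − 12|/(√y + √12).
Restrict δ ≤ 12 so that |y − 12| < 12 forces y > 0, and then √y + √12 > √12.
Hence |√y − √12| < |y − 12|/√12, which is < ε once |y − 12| < √12·ε.
Take δ = min(12, √12·ε). If 0 < |y − 12| < δ then y > 0 and |√y − √12| < |y − 12|/√12 < ε.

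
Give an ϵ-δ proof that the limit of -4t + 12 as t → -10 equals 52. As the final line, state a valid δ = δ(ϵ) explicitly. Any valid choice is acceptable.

Let ϵ > 0. We need δ > 0 so that 0 < |t + 10| < δ implies |(-4t + 12) − 52| < ϵ.
Since (-4t + 12) − 52 = -4(t + 10), we have |(-4t + 12) − 52| = 4|t + 10|.
Thus it suffices that |t + 10| < ϵ/4.
Take δ = ϵ/4. If 0 < |t + 10| < δ then |(-4t + 12) − 52| = 4|t + 10| < 4·(ϵ/4) = ϵ.

δ = ϵ/4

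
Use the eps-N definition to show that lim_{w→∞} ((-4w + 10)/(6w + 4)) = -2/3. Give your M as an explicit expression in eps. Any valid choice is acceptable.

Let eps > 0 be given. We seek M > 0 such that w > M implies |(-4w + 10)/(6w + 4) + 2/3| < eps.
(-4w + 10)/(6w + 4) + 2/3 = (6(-4w + 10) − (-4)(6w + 4)) / (6(6w + 4)) = 76/(6(6w + 4)).
For w > 0 we have 6w + 4 > 6w, so |(-4w + 10)/(6w + 4) + 2/3| = 76/(6(6w + 4)) < 76/(6·6w) = (19/9)/w.
Thus |(-4w + 10)/(6w + 4) + 2/3| < eps whenever w > (19/9)/eps.
Take M = (19/9)/eps. If w > M then |(-4w + 10)/(6w + 4) + 2/3| < (19/9)/w < eps.

M = (19/9)/eps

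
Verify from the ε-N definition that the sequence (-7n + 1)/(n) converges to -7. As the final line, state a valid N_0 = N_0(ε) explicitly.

N_0 = 1/ε

Fix ε > 0. For n ≥ 1, |(-7n + 1)/(n) + 7| = |1|/((n)) = 1/((n)).
Since n ≥ n for n ≥ 1, this is ≤ 1/(n) = 1/n.
So |(-7n + 1)/(n) + 7| < ε whenever n > 1/ε.
Take N_0 = 1/ε. If n > N_0 then |(-7n + 1)/(n) + 7| ≤ 1/n < ε.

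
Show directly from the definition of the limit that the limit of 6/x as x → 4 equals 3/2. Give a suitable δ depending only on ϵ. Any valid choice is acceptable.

δ = min(2, (4/3)ϵ)

Let ϵ > 0 be given. We seek δ > 0 such that 0 < |x − 4| < δ implies |6/x − (3/2)| < ϵ.
|6/x − (3/2)| = 6·|4 − x|/(4·|x|) = 6|x − 4|/(4|x|).
Require δ ≤ 2 so that |x| > 4 − 2 = 2, hence 4|x| > 8.
Then |6/x − (3/2)| < 6|x − 4|/8, which is < ϵ when |x − 4| < (4/3)ϵ.
Take δ = min(2, (4/3)ϵ). Then 0 < |x − 4| < δ gives both |x − 4| < 2 and |x − 4| < (4/3)ϵ, so |6/x − (3/2)| < ϵ.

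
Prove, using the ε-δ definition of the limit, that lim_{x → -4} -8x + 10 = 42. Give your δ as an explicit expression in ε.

δ = ε/8

Fix ε > 0. We need δ > 0 so that 0 < |x + 4| < δ implies |(-8x + 10) − 42| < ε.
|(-8x + 10) − 42| = |-8x - 32| = 8|x + 4|.
So 8|x + 4| < ε exactly when |x + 4| < ε/8.
Choosing δ = ε/8 gives |(-8x + 10) − 42| = 8|x + 4| < ε whenever |x + 4| < δ.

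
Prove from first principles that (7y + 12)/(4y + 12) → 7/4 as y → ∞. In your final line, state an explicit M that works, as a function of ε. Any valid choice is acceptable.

Fix ε > 0. We seek M > 0 such that y > M implies |(7y + 12)/(4y + 12) − (7/4)| < ε.
(7y + 12)/(4y + 12) − (7/4) = (4(7y + 12) − 7(4y + 12)) / (4(4y + 12)) = -36/(4(4y + 12)).
For y > 0 we have 4y + 12 > 4y, so |(7y + 12)/(4y + 12) − (7/4)| = 36/(4(4y + 12)) < 36/(4·4y) = (9/4)/y.
Thus |(7y + 12)/(4y + 12) − (7/4)| < ε whenever y > (9/4)/ε.
Take M = (9/4)/ε. If y > M then |(7y + 12)/(4y + 12) − (7/4)| < (9/4)/y < ε.

M = (9/4)/ε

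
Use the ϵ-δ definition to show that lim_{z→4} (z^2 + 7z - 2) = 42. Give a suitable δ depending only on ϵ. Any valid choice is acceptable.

δ = min(1, ϵ/16)

Let ϵ > 0 be given. We want δ > 0 such that 0 < |z − 4| < δ implies |(z^2 + 7z - 2) − 42| < ϵ.
(z^2 + 7z - 2) − 42 = z^2 + 7z - 44 = (z − 4)(z + 11).
So |(z^2 + 7z - 2) − 42| = |z − 4|·|z + 11|.
Assume first that |z − 4| < 1, so |z| < 5. Then |z + 11| ≤ 5 + 11 = 16.
Hence |(z^2 + 7z - 2) − 42| ≤ 16|z − 4| < ϵ provided |z − 4| < ϵ/16.
Take δ = min(1, ϵ/16). Then 0 < |z − 4| < δ gives both |z − 4| < 1 and |z − 4| < ϵ/16, so |(z^2 + 7z - 2) − 42| < ϵ.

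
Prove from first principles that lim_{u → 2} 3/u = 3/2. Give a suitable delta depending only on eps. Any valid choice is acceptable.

Let eps > 0 be given. We seek delta > 0 such that 0 < |u − 2| < delta implies |3/u − (3/2)| < eps.
|3/u − (3/2)| = 3·|2 − u|/(2·|u|) = 3|u − 2|/(2|u|).
Restrict delta ≤ 1. Then |u − 2| < 1 gives |u| > 1, so 2|u| > 2.
Then |3/u − (3/2)| < 3|u − 2|/2, which is < eps when |u − 2| < (2/3)eps.
Take delta = min(1, (2/3)eps). Then 0 < |u − 2| < delta gives both |u − 2| < 1 and |u − 2| < (2/3)eps, so |3/u − (3/2)| < eps.

delta = min(1, (2/3)eps)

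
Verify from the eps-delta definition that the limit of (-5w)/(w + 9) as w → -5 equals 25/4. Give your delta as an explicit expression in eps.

delta = min(2, (8/45)eps)

Suppose eps > 0. We want delta > 0 with 0 < |w + 5| < delta ⇒ |(-5w)/(w + 9) − (25/4)| < eps.
Combining over a common denominator, (-5w)/(w + 9) − (25/4) = [(-5w)·4 − 25·(w + 9)] / [4·(w + 9)] = -45(w + 5) / (4(w + 9)).
So |(-5w)/(w + 9) − (25/4)| = 45|w + 5| / (4·|w + 9|).
Require delta ≤ 2, so |w + 9| ≥ |4| − |w + 5| > 4 − 2 = 2.
Hence |(-5w)/(w + 9) − (25/4)| < 45|w + 5|/(4·2) = (45/8)|w + 5|, which is < eps once |w + 5| < (8/45)eps.
Take delta = min(2, (8/45)eps). Then 0 < |w + 5| < delta forces both bounds, so |(-5w)/(w + 9) − (25/4)| < eps.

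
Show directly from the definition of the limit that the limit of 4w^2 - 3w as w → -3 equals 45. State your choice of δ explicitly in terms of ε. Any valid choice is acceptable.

Let ε > 0. We want δ > 0 such that 0 < |w + 3| < δ implies |(4w^2 - 3w) − 45| < ε.
(4w^2 - 3w) − 45 = 4w^2 - 3w - 45 = (w + 3)(4w - 15).
So |(4w^2 - 3w) − 45| = |w + 3|·|4w - 15|.
Require δ ≤ 1. Then |w + 3| < 1 gives |w| < 4, and by the triangle inequality |4w - 15| ≤ 4·4 + 15 = 31.
Hence |(4w^2 - 3w) − 45| ≤ 31|w + 3| < ε provided |w + 3| < ε/31.
Choosing δ = min(1, ε/31) ensures both conditions, hence |(4w^2 - 3w) − 45| < ε.

δ = min(1, ε/31)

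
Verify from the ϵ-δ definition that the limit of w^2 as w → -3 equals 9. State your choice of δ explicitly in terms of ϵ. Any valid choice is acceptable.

Let ϵ > 0 be given. We seek δ > 0 with 0 < |w + 3| < δ ⇒ |w^2 − 9| < ϵ.
Factor: w^2 − 9 = (w + 3)(w - 3), so |w^2 − 9| = |w + 3|·|w - 3|.
Impose δ ≤ 1 so that |w| < 4; then |w - 3| ≤ 7.
Hence |w^2 − 9| ≤ 7|w + 3|, which is < ϵ once |w + 3| < ϵ/7.
Take δ = min(1, ϵ/7). If 0 < |w + 3| < δ then both bounds hold and |w^2 − 9| ≤ 7|w + 3| < 7·(ϵ/7) = ϵ.

δ = min(1, ϵ/7)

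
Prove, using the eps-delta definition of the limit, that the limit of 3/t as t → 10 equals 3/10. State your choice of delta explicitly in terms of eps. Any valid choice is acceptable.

Fix eps > 0. We seek delta > 0 such that 0 < |t − 10| < delta implies |3/t − (3/10)| < eps.
|3/t − (3/10)| = 3·|10 − t|/(10·|t|) = 3|t − 10|/(10|t|).
Require delta ≤ 5 so that |t| > 10 − 5 = 5, hence 10|t| > 50.
Then |3/t − (3/10)| < 3|t − 10|/50, which is < eps when |t − 10| < (50/3)eps.
Take delta = min(5, (50/3)eps). Then 0 < |t − 10| < delta gives both |t − 10| < 5 and |t − 10| < (50/3)eps, so |3/t − (3/10)| < eps.

delta = min(5, (50/3)eps)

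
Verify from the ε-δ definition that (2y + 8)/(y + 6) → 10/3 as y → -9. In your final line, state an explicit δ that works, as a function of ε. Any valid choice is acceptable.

Let ε > 0. We want δ > 0 with 0 < |y + 9| < δ ⇒ |(2y + 8)/(y + 6) − (10/3)| < ε.
Combining over a common denominator, (2y + 8)/(y + 6) − (10/3) = [(2y + 8)·(-3) − (-10)·(y + 6)] / [(-3)·(y + 6)] = 4(y + 9) / ((-3)(y + 6)).
So |(2y + 8)/(y + 6) − (10/3)| = 4|y + 9| / (3·|y + 6|).
Restrict δ ≤ 3/2. Then |y + 9| < 3/2 gives |y + 6| = |(y + 9) + (-3)| ≥ 3 − 3/2 = 3/2.
Hence |(2y + 8)/(y + 6) − (10/3)| < 4|y + 9|/(3·(3/2)) = (8/9)|y + 9|, which is < ε once |y + 9| < (9/8)ε.
Take δ = min(3/2, (9/8)ε). Then 0 < |y + 9| < δ forces both bounds, so |(2y + 8)/(y + 6) − (10/3)| < ε.

δ = min(3/2, (9/8)ε)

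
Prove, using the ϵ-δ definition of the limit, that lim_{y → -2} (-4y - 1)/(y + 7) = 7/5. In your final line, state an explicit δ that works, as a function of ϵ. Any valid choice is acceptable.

Suppose ϵ > 0. We want δ > 0 with 0 < |y + 2| < δ ⇒ |(-4y - 1)/(y + 7) − (7/5)| < ϵ.
Combining over a common denominator, (-4y - 1)/(y + 7) − (7/5) = [(-4y - 1)·5 − 7·(y + 7)] / [5·(y + 7)] = -27(y + 2) / (5(y + 7)).
So |(-4y - 1)/(y + 7) − (7/5)| = 27|y + 2| / (5·|y + 7|).
Require δ ≤ 5/2, so |y + 7| ≥ |5| − |y + 2| > 5 − 5/2 = 5/2.
Hence |(-4y - 1)/(y + 7) − (7/5)| < 27|y + 2|/(5·(5/2)) = (54/25)|y + 2|, which is < ϵ once |y + 2| < (25/54)ϵ.
Take δ = min(5/2, (25/54)ϵ). Then 0 < |y + 2| < δ forces both bounds, so |(-4y - 1)/(y + 7) − (7/5)| < ϵ.

δ = min(5/2, (25/54)ϵ)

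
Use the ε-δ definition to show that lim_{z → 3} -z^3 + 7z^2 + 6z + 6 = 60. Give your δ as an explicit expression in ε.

Suppose ε > 0. We want δ > 0 such that 0 < |z − 3| < δ implies |(-z^3 + 7z^2 + 6z + 6) − 60| < ε.
(-z^3 + 7z^2 + 6z + 6) − 60 = -z^3 + 7z^2 + 6z - 54 = (z − 3)(-z^2 + 4z + 18).
So |(-z^3 + 7z^2 + 6z + 6) − 60| = |z − 3|·|-z^2 + 4z + 18|.
Assume first that |z − 3| < 1, so |z| < 4. Then |-z^2 + 4z + 18| ≤ 4^2 + 4·4 + 18 = 50.
Hence |(-z^3 + 7z^2 + 6z + 6) − 60| ≤ 50|z − 3| < ε provided |z − 3| < ε/50.
Take δ = min(1, ε/50). Then 0 < |z − 3| < δ gives both |z − 3| < 1 and |z − 3| < ε/50, so |(-z^3 + 7z^2 + 6z + 6) − 60| < ε.

δ = min(1, ε/50)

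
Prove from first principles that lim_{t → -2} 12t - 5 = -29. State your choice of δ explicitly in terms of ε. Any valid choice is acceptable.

Suppose ε > 0. We need δ > 0 so that 0 < |t + 2| < δ implies |(12t - 5) + 29| < ε.
|(12t - 5) + 29| = |12t + 24| = 12|t + 2|.
Thus it suffices that |t + 2| < ε/12.
Choosing δ = ε/12 gives |(12t - 5) + 29| = 12|t + 2| < ε whenever |t + 2| < δ.

δ = ε/12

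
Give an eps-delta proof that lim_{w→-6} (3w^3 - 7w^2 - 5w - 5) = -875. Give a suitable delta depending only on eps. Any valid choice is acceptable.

delta = min(1, eps/467)

Fix eps > 0. We want delta > 0 such that 0 < |w + 6| < delta implies |(3w^3 - 7w^2 - 5w - 5) + 875| < eps.
(3w^3 - 7w^2 - 5w - 5) + 875 = 3w^3 - 7w^2 - 5w + 870 = (w + 6)(3w^2 - 25w + 145).
So |(3w^3 - 7w^2 - 5w - 5) + 875| = |w + 6|·|3w^2 - 25w + 145|.
Assume first that |w + 6| < 1, so |w| < 7. Then |3w^2 - 25w + 145| ≤ 3·7^2 + 25·7 + 145 = 467.
Hence |(3w^3 - 7w^2 - 5w - 5) + 875| ≤ 467|w + 6| < eps provided |w + 6| < eps/467.
Choosing delta = min(1, eps/467) ensures both conditions, hence |(3w^3 - 7w^2 - 5w - 5) + 875| < eps.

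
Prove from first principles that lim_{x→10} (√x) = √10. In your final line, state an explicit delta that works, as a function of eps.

delta = min(10, √10·eps)

Suppose eps > 0. We want delta > 0 such that 0 < |x − 10| < delta implies |√x − √10| < eps.
Multiplying by the conjugate, |√x − √10| = |x − 10|/(√x + √10).
Restrict delta ≤ 10 so that |x − 10| < 10 forces x > 0, and then √x + √10 > √10.
Hence |√x − √10| < |x − 10|/√10, which is < eps once |x − 10| < √10·eps.
Take delta = min(10, √10·eps). If 0 < |x − 10| < delta then x > 0 and |√x − √10| < |x − 10|/√10 < eps.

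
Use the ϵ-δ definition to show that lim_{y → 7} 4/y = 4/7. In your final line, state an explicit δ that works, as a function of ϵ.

δ = min(7/2, (49/8)ϵ)

Fix ϵ > 0. We seek δ > 0 such that 0 < |y − 7| < δ implies |4/y − (4/7)| < ϵ.
|4/y − (4/7)| = 4·|7 − y|/(7·|y|) = 4|y − 7|/(7|y|).
Require δ ≤ 7/2 so that |y| > 7 − 7/2 = 7/2, hence 7|y| > 49/2.
Then |4/y − (4/7)| < 4|y − 7|/(49/2), which is < ϵ when |y − 7| < (49/8)ϵ.
Take δ = min(7/2, (49/8)ϵ). Then 0 < |y − 7| < δ gives both |y − 7| < 7/2 and |y − 7| < (49/8)ϵ, so |4/y − (4/7)| < ϵ.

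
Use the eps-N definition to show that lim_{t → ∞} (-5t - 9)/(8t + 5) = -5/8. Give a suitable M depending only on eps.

M = (47/64)/eps

Let eps > 0. We seek M > 0 such that t > M implies |(-5t - 9)/(8t + 5) + 5/8| < eps.
(-5t - 9)/(8t + 5) + 5/8 = (8(-5t - 9) − (-5)(8t + 5)) / (8(8t + 5)) = -47/(8(8t + 5)).
For t > 0 we have 8t + 5 > 8t, so |(-5t - 9)/(8t + 5) + 5/8| = 47/(8(8t + 5)) < 47/(8·8t) = (47/64)/t.
Thus |(-5t - 9)/(8t + 5) + 5/8| < eps whenever t > (47/64)/eps.
Take M = (47/64)/eps. If t > M then |(-5t - 9)/(8t + 5) + 5/8| < (47/64)/t < eps.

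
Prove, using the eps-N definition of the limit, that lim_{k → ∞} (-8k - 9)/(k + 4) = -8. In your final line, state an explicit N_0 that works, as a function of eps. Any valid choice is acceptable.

N_0 = 23/eps

Fix eps > 0. For k ≥ 1, |(-8k - 9)/(k + 4) + 8| = |23|/((k + 4)) = 23/((k + 4)).
Since k + 4 ≥ k for k ≥ 1, this is ≤ 23/(k) = 23/k.
So |(-8k - 9)/(k + 4) + 8| < eps whenever k > 23/eps.
Take N_0 = 23/eps. If k > N_0 then |(-8k - 9)/(k + 4) + 8| ≤ 23/k < eps.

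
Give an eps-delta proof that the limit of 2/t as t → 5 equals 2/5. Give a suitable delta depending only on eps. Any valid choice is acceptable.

delta = min(5/2, (25/4)eps)

Let eps > 0. We seek delta > 0 such that 0 < |t − 5| < delta implies |2/t − (2/5)| < eps.
|2/t − (2/5)| = 2·|5 − t|/(5·|t|) = 2|t − 5|/(5|t|).
Restrict delta ≤ 5/2. Then |t − 5| < 5/2 gives |t| > 5/2, so 5|t| > 25/2.
Then |2/t − (2/5)| < 2|t − 5|/(25/2), which is < eps when |t − 5| < (25/4)eps.
Take delta = min(5/2, (25/4)eps). Then 0 < |t − 5| < delta gives both |t − 5| < 5/2 and |t − 5| < (25/4)eps, so |2/t − (2/5)| < eps.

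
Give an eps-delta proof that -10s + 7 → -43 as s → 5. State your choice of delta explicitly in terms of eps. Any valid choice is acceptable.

delta = eps/10

Let eps > 0 be given. We need delta > 0 so that 0 < |s − 5| < delta implies |(-10s + 7) + 43| < eps.
Since (-10s + 7) + 43 = -10(s − 5), we have |(-10s + 7) + 43| = 10|s − 5|.
So 10|s − 5| < eps exactly when |s − 5| < eps/10.
Take delta = eps/10. If 0 < |s − 5| < delta then |(-10s + 7) + 43| = 10|s − 5| < 10·(eps/10) = eps.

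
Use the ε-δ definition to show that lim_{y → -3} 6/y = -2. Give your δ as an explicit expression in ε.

Fix ε > 0. We seek δ > 0 such that 0 < |y + 3| < δ implies |6/y + 2| < ε.
|6/y + 2| = 6·|-3 − y|/(3·|y|) = 6|y + 3|/(3|y|).
Restrict δ ≤ 3/2. Then |y + 3| < 3/2 gives |y| > 3/2, so 3|y| > 9/2.
Then |6/y + 2| < 6|y + 3|/(9/2), which is < ε when |y + 3| < (3/4)ε.
Take δ = min(3/2, (3/4)ε). Then 0 < |y + 3| < δ gives both |y + 3| < 3/2 and |y + 3| < (3/4)ε, so |6/y + 2| < ε.

δ = min(3/2, (3/4)ε)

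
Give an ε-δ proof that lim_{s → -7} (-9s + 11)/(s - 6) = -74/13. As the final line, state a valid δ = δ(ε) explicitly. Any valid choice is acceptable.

Suppose ε > 0. We want δ > 0 with 0 < |s + 7| < δ ⇒ |(-9s + 11)/(s - 6) + 74/13| < ε.
Combining over a common denominator, (-9s + 11)/(s - 6) + 74/13 = [(-9s + 11)·(-13) − 74·(s - 6)] / [(-13)·(s - 6)] = 43(s + 7) / ((-13)(s - 6)).
So |(-9s + 11)/(s - 6) + 74/13| = 43|s + 7| / (13·|s − 6|).
Require δ ≤ 13/2, so |s − 6| ≥ |-13| − |s + 7| > 13 − 13/2 = 13/2.
Hence |(-9s + 11)/(s - 6) + 74/13| < 43|s + 7|/(13·(13/2)) = (86/169)|s + 7|, which is < ε once |s + 7| < (169/86)ε.
Take δ = min(13/2, (169/86)ε). Then 0 < |s + 7| < δ forces both bounds, so |(-9s + 11)/(s - 6) + 74/13| < ε.

δ = min(13/2, (169/86)ε)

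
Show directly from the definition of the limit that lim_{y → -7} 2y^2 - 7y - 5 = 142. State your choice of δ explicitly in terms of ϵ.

δ = min(1, ϵ/37)

Fix ϵ > 0. We want δ > 0 such that 0 < |y + 7| < δ implies |(2y^2 - 7y - 5) − 142| < ϵ.
(2y^2 - 7y - 5) − 142 = 2y^2 - 7y - 147 = (y + 7)(2y - 21).
So |(2y^2 - 7y - 5) − 142| = |y + 7|·|2y - 21|.
Assume first that |y + 7| < 1, so |y| < 8. Then |2y - 21| ≤ 2·8 + 21 = 37.
Hence |(2y^2 - 7y - 5) − 142| ≤ 37|y + 7| < ϵ provided |y + 7| < ϵ/37.
Take δ = min(1, ϵ/37). Then 0 < |y + 7| < δ gives both |y + 7| < 1 and |y + 7| < ϵ/37, so |(2y^2 - 7y - 5) − 142| < ϵ.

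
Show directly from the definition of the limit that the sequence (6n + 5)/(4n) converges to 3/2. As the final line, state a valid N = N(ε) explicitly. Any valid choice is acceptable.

N = (5/4)/ε

Let ε > 0 be given. For n ≥ 1, |(6n + 5)/(4n) − (3/2)| = |20|/(4(4n)) = 20/(4(4n)).
Since 4n ≥ 4n for n ≥ 1, this is ≤ 20/(4·4n) = (5/4)/n.
So |(6n + 5)/(4n) − (3/2)| < ε whenever n > (5/4)/ε.
Take N = (5/4)/ε. If n > N then |(6n + 5)/(4n) − (3/2)| ≤ (5/4)/n < ε.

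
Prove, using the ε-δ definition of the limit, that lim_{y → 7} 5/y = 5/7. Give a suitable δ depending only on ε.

Fix ε > 0. We seek δ > 0 such that 0 < |y − 7| < δ implies |5/y − (5/7)| < ε.
|5/y − (5/7)| = 5·|7 − y|/(7·|y|) = 5|y − 7|/(7|y|).
Require δ ≤ 7/2 so that |y| > 7 − 7/2 = 7/2, hence 7|y| > 49/2.
Then |5/y − (5/7)| < 5|y − 7|/(49/2), which is < ε when |y − 7| < (49/10)ε.
Take δ = min(7/2, (49/10)ε). Then 0 < |y − 7| < δ gives both |y − 7| < 7/2 and |y − 7| < (49/10)ε, so |5/y − (5/7)| < ε.

δ = min(7/2, (49/10)ε)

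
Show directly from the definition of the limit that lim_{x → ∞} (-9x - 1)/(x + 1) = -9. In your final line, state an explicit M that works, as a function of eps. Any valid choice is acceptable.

Suppose eps > 0. We seek M > 0 such that x > M implies |(-9x - 1)/(x + 1) + 9| < eps.
(-9x - 1)/(x + 1) + 9 = ((-9x - 1) − (-9)(x + 1)) / ((x + 1)) = 8/((x + 1)).
For x > 0 we have x + 1 > x, so |(-9x - 1)/(x + 1) + 9| = 8/((x + 1)) < 8/(x) = 8/x.
Thus |(-9x - 1)/(x + 1) + 9| < eps whenever x > 8/eps.
Take M = 8/eps. If x > M then |(-9x - 1)/(x + 1) + 9| < 8/x < eps.

M = 8/eps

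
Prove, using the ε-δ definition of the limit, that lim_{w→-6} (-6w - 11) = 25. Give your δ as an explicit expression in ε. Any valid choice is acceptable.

Fix ε > 0. We need δ > 0 so that 0 < |w + 6| < δ implies |(-6w - 11) − 25| < ε.
|(-6w - 11) − 25| = |-6w - 36| = 6|w + 6|.
So 6|w + 6| < ε exactly when |w + 6| < ε/6.
Choosing δ = ε/6 gives |(-6w - 11) − 25| = 6|w + 6| < ε whenever |w + 6| < δ.

δ = ε/6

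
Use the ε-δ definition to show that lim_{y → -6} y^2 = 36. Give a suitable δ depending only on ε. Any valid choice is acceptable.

Let ε > 0. We seek δ > 0 with 0 < |y + 6| < δ ⇒ |y^2 − 36| < ε.
Factor: y^2 − 36 = (y + 6)(y - 6), so |y^2 − 36| = |y + 6|·|y - 6|.
Restrict δ ≤ 1. Then |y + 6| < 1 gives |y| < 7, so by the triangle inequality |y - 6| ≤ 7 + 6 = 13.
Hence |y^2 − 36| ≤ 13|y + 6|, which is < ε once |y + 6| < ε/13.
Take δ = min(1, ε/13). If 0 < |y + 6| < δ then both bounds hold and |y^2 − 36| ≤ 13|y + 6| < 13·(ε/13) = ε.

δ = min(1, ε/13)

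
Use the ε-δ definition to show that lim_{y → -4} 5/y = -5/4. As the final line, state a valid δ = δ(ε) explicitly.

δ = min(2, (8/5)ε)

Let ε > 0. We seek δ > 0 such that 0 < |y + 4| < δ implies |5/y + 5/4| < ε.
|5/y + 5/4| = 5·|-4 − y|/(4·|y|) = 5|y + 4|/(4|y|).
Restrict δ ≤ 2. Then |y + 4| < 2 gives |y| > 2, so 4|y| > 8.
Then |5/y + 5/4| < 5|y + 4|/8, which is < ε when |y + 4| < (8/5)ε.
Take δ = min(2, (8/5)ε). Then 0 < |y + 4| < δ gives both |y + 4| < 2 and |y + 4| < (8/5)ε, so |5/y + 5/4| < ε.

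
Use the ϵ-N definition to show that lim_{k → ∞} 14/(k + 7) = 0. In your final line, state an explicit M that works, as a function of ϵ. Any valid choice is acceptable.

Let ϵ > 0. For k ≥ 1, |14/(k + 7) − 0| = 14/(k + 7) ≤ 14/k.
We need 14/k < ϵ, i.e. k > 14/ϵ.
Take M = 14/ϵ. If k > M then |14/(k + 7)| ≤ 14/k < ϵ.

M = 14/ϵ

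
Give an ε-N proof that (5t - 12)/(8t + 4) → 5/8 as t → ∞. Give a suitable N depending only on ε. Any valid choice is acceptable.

Fix ε > 0. We seek N > 0 such that t > N implies |(5t - 12)/(8t + 4) − (5/8)| < ε.
(5t - 12)/(8t + 4) − (5/8) = (8(5t - 12) − 5(8t + 4)) / (8(8t + 4)) = -116/(8(8t + 4)).
For t > 0 we have 8t + 4 > 8t, so |(5t - 12)/(8t + 4) − (5/8)| = 116/(8(8t + 4)) < 116/(8·8t) = (29/16)/t.
Thus |(5t - 12)/(8t + 4) − (5/8)| < ε whenever t > (29/16)/ε.
Take N = (29/16)/ε. If t > N then |(5t - 12)/(8t + 4) − (5/8)| < (29/16)/t < ε.

N = (29/16)/ε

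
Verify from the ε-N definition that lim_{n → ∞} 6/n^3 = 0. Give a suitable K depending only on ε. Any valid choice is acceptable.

K = (6/ε)^{1/3}

Let ε > 0 be given. For n ≥ 1, |6/n^3 − 0| = 6/n^3.
6/n^3 < ε ⇔ n^3 > 6/ε ⇔ n > (6/ε)^{1/3}.
Take K = (6/ε)^{1/3}. Then n > K implies 6/n^3 < ε.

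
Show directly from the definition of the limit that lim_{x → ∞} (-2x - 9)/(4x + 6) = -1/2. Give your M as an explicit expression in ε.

Fix ε > 0. We seek M > 0 such that x > M implies |(-2x - 9)/(4x + 6) + 1/2| < ε.
(-2x - 9)/(4x + 6) + 1/2 = (4(-2x - 9) − (-2)(4x + 6)) / (4(4x + 6)) = -24/(4(4x + 6)).
For x > 0 we have 4x + 6 > 4x, so |(-2x - 9)/(4x + 6) + 1/2| = 24/(4(4x + 6)) < 24/(4·4x) = (3/2)/x.
Thus |(-2x - 9)/(4x + 6) + 1/2| < ε whenever x > (3/2)/ε.
Take M = (3/2)/ε. If x > M then |(-2x - 9)/(4x + 6) + 1/2| < (3/2)/x < ε.

M = (3/2)/ε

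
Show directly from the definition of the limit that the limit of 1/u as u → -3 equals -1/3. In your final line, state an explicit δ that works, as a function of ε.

Let ε > 0 be given. We seek δ > 0 such that 0 < |u + 3| < δ implies |1/u + 1/3| < ε.
|1/u + 1/3| = |-3 − u|/(3·|u|) = |u + 3|/(3|u|).
Require δ ≤ 3/2 so that |u| > 3 − 3/2 = 3/2, hence 3|u| > 9/2.
Then |1/u + 1/3| < |u + 3|/(9/2), which is < ε when |u + 3| < (9/2)ε.
Take δ = min(3/2, (9/2)ε). Then 0 < |u + 3| < δ gives both |u + 3| < 3/2 and |u + 3| < (9/2)ε, so |1/u + 1/3| < ε.

δ = min(3/2, (9/2)ε)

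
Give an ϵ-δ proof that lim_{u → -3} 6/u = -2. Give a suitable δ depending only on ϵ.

δ = min(3/2, (3/4)ϵ)

Fix ϵ > 0. We seek δ > 0 such that 0 < |u + 3| < δ implies |6/u + 2| < ϵ.
|6/u + 2| = 6·|-3 − u|/(3·|u|) = 6|u + 3|/(3|u|).
Restrict δ ≤ 3/2. Then |u + 3| < 3/2 gives |u| > 3/2, so 3|u| > 9/2.
Then |6/u + 2| < 6|u + 3|/(9/2), which is < ϵ when |u + 3| < (3/4)ϵ.
Take δ = min(3/2, (3/4)ϵ). Then 0 < |u + 3| < δ gives both |u + 3| < 3/2 and |u + 3| < (3/4)ϵ, so |6/u + 2| < ϵ.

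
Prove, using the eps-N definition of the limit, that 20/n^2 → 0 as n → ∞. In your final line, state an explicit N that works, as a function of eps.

Suppose eps > 0. For n ≥ 1, |20/n^2 − 0| = 20/n^2.
20/n^2 < eps ⇔ n^2 > 20/eps ⇔ n > (20/eps)^{1/2}.
Take N = (20/eps)^{1/2}. Then n > N implies 20/n^2 < eps.

N = (20/eps)^{1/2}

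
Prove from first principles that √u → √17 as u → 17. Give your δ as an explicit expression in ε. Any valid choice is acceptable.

δ = min(17, √17·ε)

Let ε > 0 be given. We want δ > 0 such that 0 < |u − 17| < δ implies |√u − √17| < ε.
Rationalise: √u − √17 = (u − 17)/(√u + √17), so |√u − √17| = |u − 17|/(√u + √17).
Restrict δ ≤ 17 so that |u − 17| < 17 forces u > 0, and then √u + √17 > √17.
Hence |√u − √17| < |u − 17|/√17, which is < ε once |u − 17| < √17·ε.
Take δ = min(17, √17·ε). If 0 < |u − 17| < δ then u > 0 and |√u − √17| < |u − 17|/√17 < ε.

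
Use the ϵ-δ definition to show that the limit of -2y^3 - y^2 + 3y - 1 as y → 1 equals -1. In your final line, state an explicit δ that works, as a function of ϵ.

δ = min(1, ϵ/14)

Suppose ϵ > 0. We want δ > 0 such that 0 < |y − 1| < δ implies |(-2y^3 - y^2 + 3y - 1) + 1| < ϵ.
(-2y^3 - y^2 + 3y - 1) + 1 = -2y^3 - y^2 + 3y = (y − 1)(-2y^2 - 3y).
So |(-2y^3 - y^2 + 3y - 1) + 1| = |y − 1|·|-2y^2 - 3y|.
Require δ ≤ 1. Then |y − 1| < 1 gives |y| < 2, and by the triangle inequality |-2y^2 - 3y| ≤ 2·2^2 + 3·2 = 14.
Hence |(-2y^3 - y^2 + 3y - 1) + 1| ≤ 14|y − 1| < ϵ provided |y − 1| < ϵ/14.
Take δ = min(1, ϵ/14). Then 0 < |y − 1| < δ gives both |y − 1| < 1 and |y − 1| < ϵ/14, so |(-2y^3 - y^2 + 3y - 1) + 1| < ϵ.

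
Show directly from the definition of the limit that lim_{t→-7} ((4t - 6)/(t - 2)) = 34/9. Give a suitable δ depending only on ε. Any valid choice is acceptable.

Fix ε > 0. We want δ > 0 with 0 < |t + 7| < δ ⇒ |(4t - 6)/(t - 2) − (34/9)| < ε.
Combining over a common denominator, (4t - 6)/(t - 2) − (34/9) = [(4t - 6)·(-9) − (-34)·(t - 2)] / [(-9)·(t - 2)] = -2(t + 7) / ((-9)(t - 2)).
So |(4t - 6)/(t - 2) − (34/9)| = 2|t + 7| / (9·|t − 2|).
Restrict δ ≤ 9/2. Then |t + 7| < 9/2 gives |t − 2| = |(t + 7) + (-9)| ≥ 9 − 9/2 = 9/2.
Hence |(4t - 6)/(t - 2) − (34/9)| < 2|t + 7|/(9·(9/2)) = (4/81)|t + 7|, which is < ε once |t + 7| < (81/4)ε.
Take δ = min(9/2, (81/4)ε). Then 0 < |t + 7| < δ forces both bounds, so |(4t - 6)/(t - 2) − (34/9)| < ε.

δ = min(9/2, (81/4)ε)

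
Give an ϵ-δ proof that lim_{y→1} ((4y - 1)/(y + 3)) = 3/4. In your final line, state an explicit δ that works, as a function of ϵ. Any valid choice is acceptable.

δ = min(2, (8/13)ϵ)

Fix ϵ > 0. We want δ > 0 with 0 < |y − 1| < δ ⇒ |(4y - 1)/(y + 3) − (3/4)| < ϵ.
Combining over a common denominator, (4y - 1)/(y + 3) − (3/4) = [(4y - 1)·4 − 3·(y + 3)] / [4·(y + 3)] = 13(y − 1) / (4(y + 3)).
So |(4y - 1)/(y + 3) − (3/4)| = 13|y − 1| / (4·|y + 3|).
Require δ ≤ 2, so |y + 3| ≥ |4| − |y − 1| > 4 − 2 = 2.
Hence |(4y - 1)/(y + 3) − (3/4)| < 13|y − 1|/(4·2) = (13/8)|y − 1|, which is < ϵ once |y − 1| < (8/13)ϵ.
Take δ = min(2, (8/13)ϵ). Then 0 < |y − 1| < δ forces both bounds, so |(4y - 1)/(y + 3) − (3/4)| < ϵ.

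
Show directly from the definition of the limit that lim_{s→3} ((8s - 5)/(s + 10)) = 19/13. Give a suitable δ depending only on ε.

δ = min(13/2, (169/170)ε)

Suppose ε > 0. We want δ > 0 with 0 < |s − 3| < δ ⇒ |(8s - 5)/(s + 10) − (19/13)| < ε.
Combining over a common denominator, (8s - 5)/(s + 10) − (19/13) = [(8s - 5)·13 − 19·(s + 10)] / [13·(s + 10)] = 85(s − 3) / (13(s + 10)).
So |(8s - 5)/(s + 10) − (19/13)| = 85|s − 3| / (13·|s + 10|).
Restrict δ ≤ 13/2. Then |s − 3| < 13/2 gives |s + 10| = |(s − 3) + 13| ≥ 13 − 13/2 = 13/2.
Hence |(8s - 5)/(s + 10) − (19/13)| < 85|s − 3|/(13·(13/2)) = (170/169)|s − 3|, which is < ε once |s − 3| < (169/170)ε.
Take δ = min(13/2, (169/170)ε). Then 0 < |s − 3| < δ forces both bounds, so |(8s - 5)/(s + 10) − (19/13)| < ε.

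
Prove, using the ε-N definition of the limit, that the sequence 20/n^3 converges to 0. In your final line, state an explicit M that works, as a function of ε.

Fix ε > 0. For n ≥ 1, |20/n^3 − 0| = 20/n^3.
20/n^3 < ε ⇔ n^3 > 20/ε ⇔ n > (20/ε)^{1/3}.
Take M = (20/ε)^{1/3}. Then n > M implies 20/n^3 < ε.

M = (20/ε)^{1/3}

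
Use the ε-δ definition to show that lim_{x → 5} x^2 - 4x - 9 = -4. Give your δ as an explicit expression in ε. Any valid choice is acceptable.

Fix ε > 0. We want δ > 0 such that 0 < |x − 5| < δ implies |(x^2 - 4x - 9) + 4| < ε.
(x^2 - 4x - 9) + 4 = x^2 - 4x - 5 = (x − 5)(x + 1).
So |(x^2 - 4x - 9) + 4| = |x − 5|·|x + 1|.
Require δ ≤ 1. Then |x − 5| < 1 gives |x| < 6, and by the triangle inequality |x + 1| ≤ 6 + 1 = 7.
Hence |(x^2 - 4x - 9) + 4| ≤ 7|x − 5| < ε provided |x − 5| < ε/7.
Take δ = min(1, ε/7). Then 0 < |x − 5| < δ gives both |x − 5| < 1 and |x − 5| < ε/7, so |(x^2 - 4x - 9) + 4| < ε.

δ = min(1, ε/7)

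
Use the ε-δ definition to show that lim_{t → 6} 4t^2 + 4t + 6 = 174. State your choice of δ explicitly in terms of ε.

δ = min(1, ε/56)

Let ε > 0 be given. We want δ > 0 such that 0 < |t − 6| < δ implies |(4t^2 + 4t + 6) − 174| < ε.
(4t^2 + 4t + 6) − 174 = 4t^2 + 4t - 168 = (t − 6)(4t + 28).
So |(4t^2 + 4t + 6) − 174| = |t − 6|·|4t + 28|.
Assume first that |t − 6| < 1, so |t| < 7. Then |4t + 28| ≤ 4·7 + 28 = 56.
Hence |(4t^2 + 4t + 6) − 174| ≤ 56|t − 6| < ε provided |t − 6| < ε/56.
Choosing δ = min(1, ε/56) ensures both conditions, hence |(4t^2 + 4t + 6) − 174| < ε.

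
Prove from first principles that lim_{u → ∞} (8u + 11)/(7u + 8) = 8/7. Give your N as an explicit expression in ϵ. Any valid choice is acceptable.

Let ϵ > 0 be given. We seek N > 0 such that u > N implies |(8u + 11)/(7u + 8) − (8/7)| < ϵ.
(8u + 11)/(7u + 8) − (8/7) = (7(8u + 11) − 8(7u + 8)) / (7(7u + 8)) = 13/(7(7u + 8)).
For u > 0 we have 7u + 8 > 7u, so |(8u + 11)/(7u + 8) − (8/7)| = 13/(7(7u + 8)) < 13/(7·7u) = (13/49)/u.
Thus |(8u + 11)/(7u + 8) − (8/7)| < ϵ whenever u > (13/49)/ϵ.
Take N = (13/49)/ϵ. If u > N then |(8u + 11)/(7u + 8) − (8/7)| < (13/49)/u < ϵ.

N = (13/49)/ϵ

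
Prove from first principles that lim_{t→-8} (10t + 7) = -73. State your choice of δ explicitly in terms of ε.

Fix ε > 0. We need δ > 0 so that 0 < |t + 8| < δ implies |(10t + 7) + 73| < ε.
|(10t + 7) + 73| = |10t + 80| = 10|t + 8|.
So 10|t + 8| < ε exactly when |t + 8| < ε/10.
Choosing δ = ε/10 gives |(10t + 7) + 73| = 10|t + 8| < ε whenever |t + 8| < δ.

δ = ε/10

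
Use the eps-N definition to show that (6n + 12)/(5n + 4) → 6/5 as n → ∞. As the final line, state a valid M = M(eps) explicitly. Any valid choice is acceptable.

Fix eps > 0. For n ≥ 1, |(6n + 12)/(5n + 4) − (6/5)| = |36|/(5(5n + 4)) = 36/(5(5n + 4)).
Since 5n + 4 ≥ 5n for n ≥ 1, this is ≤ 36/(5·5n) = (36/25)/n.
So |(6n + 12)/(5n + 4) − (6/5)| < eps whenever n > (36/25)/eps.
Take M = (36/25)/eps. If n > M then |(6n + 12)/(5n + 4) − (6/5)| ≤ (36/25)/n < eps.

M = (36/25)/eps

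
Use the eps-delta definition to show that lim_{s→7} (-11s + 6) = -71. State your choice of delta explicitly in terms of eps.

delta = eps/11

Suppose eps > 0. We need delta > 0 so that 0 < |s − 7| < delta implies |(-11s + 6) + 71| < eps.
|(-11s + 6) + 71| = |-11s + 77| = 11|s − 7|.
So 11|s − 7| < eps exactly when |s − 7| < eps/11.
Choosing delta = eps/11 gives |(-11s + 6) + 71| = 11|s − 7| < eps whenever |s − 7| < delta.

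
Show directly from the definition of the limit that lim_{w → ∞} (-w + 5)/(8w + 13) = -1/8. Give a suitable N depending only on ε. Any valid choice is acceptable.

N = (53/64)/ε

Fix ε > 0. We seek N > 0 such that w > N implies |(-w + 5)/(8w + 13) + 1/8| < ε.
(-w + 5)/(8w + 13) + 1/8 = (8(-w + 5) − (-1)(8w + 13)) / (8(8w + 13)) = 53/(8(8w + 13)).
For w > 0 we have 8w + 13 > 8w, so |(-w + 5)/(8w + 13) + 1/8| = 53/(8(8w + 13)) < 53/(8·8w) = (53/64)/w.
Thus |(-w + 5)/(8w + 13) + 1/8| < ε whenever w > (53/64)/ε.
Take N = (53/64)/ε. If w > N then |(-w + 5)/(8w + 13) + 1/8| < (53/64)/w < ε.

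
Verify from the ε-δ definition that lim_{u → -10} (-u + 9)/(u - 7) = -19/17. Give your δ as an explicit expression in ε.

δ = min(17/2, (289/4)ε)

Suppose ε > 0. We want δ > 0 with 0 < |u + 10| < δ ⇒ |(-u + 9)/(u - 7) + 19/17| < ε.
Combining over a common denominator, (-u + 9)/(u - 7) + 19/17 = [(-u + 9)·(-17) − 19·(u - 7)] / [(-17)·(u - 7)] = -2(u + 10) / ((-17)(u - 7)).
So |(-u + 9)/(u - 7) + 19/17| = 2|u + 10| / (17·|u − 7|).
Require δ ≤ 17/2, so |u − 7| ≥ |-17| − |u + 10| > 17 − 17/2 = 17/2.
Hence |(-u + 9)/(u - 7) + 19/17| < 2|u + 10|/(17·(17/2)) = (4/289)|u + 10|, which is < ε once |u + 10| < (289/4)ε.
Take δ = min(17/2, (289/4)ε). Then 0 < |u + 10| < δ forces both bounds, so |(-u + 9)/(u - 7) + 19/17| < ε.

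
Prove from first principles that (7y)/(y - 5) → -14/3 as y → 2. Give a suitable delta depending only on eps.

Fix eps > 0. We want delta > 0 with 0 < |y − 2| < delta ⇒ |(7y)/(y - 5) + 14/3| < eps.
Combining over a common denominator, (7y)/(y - 5) + 14/3 = [(7y)·(-3) − 14·(y - 5)] / [(-3)·(y - 5)] = -35(y − 2) / ((-3)(y - 5)).
So |(7y)/(y - 5) + 14/3| = 35|y − 2| / (3·|y − 5|).
Restrict delta ≤ 3/2. Then |y − 2| < 3/2 gives |y − 5| = |(y − 2) + (-3)| ≥ 3 − 3/2 = 3/2.
Hence |(7y)/(y - 5) + 14/3| < 35|y − 2|/(3·(3/2)) = (70/9)|y − 2|, which is < eps once |y − 2| < (9/70)eps.
Take delta = min(3/2, (9/70)eps). Then 0 < |y − 2| < delta forces both bounds, so |(7y)/(y - 5) + 14/3| < eps.

delta = min(3/2, (9/70)eps)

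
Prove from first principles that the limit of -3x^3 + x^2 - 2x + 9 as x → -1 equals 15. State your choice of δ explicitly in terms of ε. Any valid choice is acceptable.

Suppose ε > 0. We want δ > 0 such that 0 < |x + 1| < δ implies |(-3x^3 + x^2 - 2x + 9) − 15| < ε.
(-3x^3 + x^2 - 2x + 9) − 15 = -3x^3 + x^2 - 2x - 6 = (x + 1)(-3x^2 + 4x - 6).
So |(-3x^3 + x^2 - 2x + 9) − 15| = |x + 1|·|-3x^2 + 4x - 6|.
Assume first that |x + 1| < 1, so |x| < 2. Then |-3x^2 + 4x - 6| ≤ 3·2^2 + 4·2 + 6 = 26.
Hence |(-3x^3 + x^2 - 2x + 9) − 15| ≤ 26|x + 1| < ε provided |x + 1| < ε/26.
Take δ = min(1, ε/26). Then 0 < |x + 1| < δ gives both |x + 1| < 1 and |x + 1| < ε/26, so |(-3x^3 + x^2 - 2x + 9) − 15| < ε.

δ = min(1, ε/26)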